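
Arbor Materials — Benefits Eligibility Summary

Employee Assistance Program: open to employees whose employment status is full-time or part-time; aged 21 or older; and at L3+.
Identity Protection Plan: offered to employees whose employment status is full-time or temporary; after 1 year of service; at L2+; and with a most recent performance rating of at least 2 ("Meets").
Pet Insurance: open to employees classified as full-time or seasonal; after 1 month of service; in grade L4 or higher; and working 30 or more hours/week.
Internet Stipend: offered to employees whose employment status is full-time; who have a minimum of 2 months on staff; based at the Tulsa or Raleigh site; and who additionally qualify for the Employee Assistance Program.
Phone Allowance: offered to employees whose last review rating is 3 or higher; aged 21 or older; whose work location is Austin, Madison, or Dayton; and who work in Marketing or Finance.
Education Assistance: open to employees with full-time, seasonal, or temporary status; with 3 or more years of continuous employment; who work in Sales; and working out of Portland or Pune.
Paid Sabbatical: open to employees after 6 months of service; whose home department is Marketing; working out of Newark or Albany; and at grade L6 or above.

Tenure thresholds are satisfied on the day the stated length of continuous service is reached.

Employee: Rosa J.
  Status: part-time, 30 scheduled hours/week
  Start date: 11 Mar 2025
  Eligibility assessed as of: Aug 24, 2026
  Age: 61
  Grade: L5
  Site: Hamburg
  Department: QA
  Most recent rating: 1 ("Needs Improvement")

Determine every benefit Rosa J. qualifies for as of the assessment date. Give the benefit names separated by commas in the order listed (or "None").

Employee Assistance Program

Service from 11 Mar 2025 to Aug 24, 2026: 531 days.
Employee Assistance Program — status part-time ✓; age 61 ≥ 21 ✓; grade L5 ≥ L3 ✓ → eligible.
Identity Protection Plan — status part-time ✗ (requires full-time or temporary) → not eligible.
Pet Insurance — status part-time ✗ (requires full-time or seasonal) → not eligible.
Internet Stipend — status part-time ✗ (requires full-time) → not eligible.
Phone Allowance — rating 1 < 3 ✗ → not eligible.
Education Assistance — status part-time ✗ (requires full-time, seasonal, or temporary) → not eligible.
Paid Sabbatical — service 531 days ≥ 6 months (≈180 days) ✓; dept QA ✗ → not eligible.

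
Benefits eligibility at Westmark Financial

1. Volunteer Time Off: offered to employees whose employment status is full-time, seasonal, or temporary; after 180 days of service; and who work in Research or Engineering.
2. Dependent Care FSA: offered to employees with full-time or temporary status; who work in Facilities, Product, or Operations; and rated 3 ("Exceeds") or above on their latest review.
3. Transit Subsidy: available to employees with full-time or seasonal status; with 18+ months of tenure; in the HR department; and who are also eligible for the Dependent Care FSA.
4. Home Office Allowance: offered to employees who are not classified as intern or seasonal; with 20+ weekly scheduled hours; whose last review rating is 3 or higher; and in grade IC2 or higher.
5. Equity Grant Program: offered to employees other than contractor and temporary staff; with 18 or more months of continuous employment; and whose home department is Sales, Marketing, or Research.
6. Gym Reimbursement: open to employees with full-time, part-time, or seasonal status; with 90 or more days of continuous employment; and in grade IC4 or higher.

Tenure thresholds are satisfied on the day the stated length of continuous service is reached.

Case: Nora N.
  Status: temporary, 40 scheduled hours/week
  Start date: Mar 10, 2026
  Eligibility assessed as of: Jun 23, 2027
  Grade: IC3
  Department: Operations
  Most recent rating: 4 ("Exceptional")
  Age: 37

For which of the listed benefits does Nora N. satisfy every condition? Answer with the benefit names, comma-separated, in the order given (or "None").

Service from Mar 10, 2026 to Jun 23, 2027: 470 days.
Volunteer Time Off — status temporary ✓; service 470 days ≥ 180 days ✓; dept Operations ✗ → not eligible.
Dependent Care FSA — status temporary ✓; dept Operations ✓; rating 4 ≥ 3 ✓ → eligible.
Transit Subsidy — status temporary ✗ (requires full-time or seasonal) → not eligible.
Home Office Allowance — status temporary ✓ (not excluded); 40 hrs/wk ≥ 20 ✓; rating 4 ≥ 3 ✓; grade IC3 ≥ IC2 ✓ → eligible.
Equity Grant Program — status temporary ✗ (excluded) → not eligible.
Gym Reimbursement — status temporary ✗ (requires full-time, part-time, or seasonal) → not eligible.

Dependent Care FSA, Home Office Allowance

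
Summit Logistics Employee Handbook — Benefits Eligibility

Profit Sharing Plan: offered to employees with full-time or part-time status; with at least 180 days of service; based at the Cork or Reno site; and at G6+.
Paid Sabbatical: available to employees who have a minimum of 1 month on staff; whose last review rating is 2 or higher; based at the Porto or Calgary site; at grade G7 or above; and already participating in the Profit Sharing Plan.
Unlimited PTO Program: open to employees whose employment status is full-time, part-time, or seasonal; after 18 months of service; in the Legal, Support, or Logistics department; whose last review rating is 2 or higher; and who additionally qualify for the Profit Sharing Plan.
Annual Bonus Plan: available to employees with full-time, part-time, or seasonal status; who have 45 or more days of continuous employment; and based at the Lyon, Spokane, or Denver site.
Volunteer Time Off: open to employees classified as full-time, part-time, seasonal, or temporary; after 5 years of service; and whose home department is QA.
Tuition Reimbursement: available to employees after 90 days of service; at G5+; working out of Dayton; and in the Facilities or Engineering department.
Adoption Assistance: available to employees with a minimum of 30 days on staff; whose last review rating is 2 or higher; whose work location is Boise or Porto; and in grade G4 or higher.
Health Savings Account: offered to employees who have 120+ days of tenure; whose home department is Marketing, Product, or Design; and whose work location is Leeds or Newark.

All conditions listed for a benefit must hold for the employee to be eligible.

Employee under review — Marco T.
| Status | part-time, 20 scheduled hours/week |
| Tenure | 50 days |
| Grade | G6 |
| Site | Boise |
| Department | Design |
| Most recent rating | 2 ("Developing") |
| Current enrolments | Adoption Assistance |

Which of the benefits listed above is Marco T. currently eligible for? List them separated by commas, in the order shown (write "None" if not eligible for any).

Profit Sharing Plan — status part-time ✓; service 50 days < 180 days ✗ → not eligible.
Paid Sabbatical — service 50 days ≥ 1 month (≈30 days) ✓; rating 2 ≥ 2 ✓; site Boise ✗ (not Porto or Calgary) → not eligible.
Unlimited PTO Program — status part-time ✓; service 50 days < 18 months (≈540 days) ✗ → not eligible.
Annual Bonus Plan — status part-time ✓; service 50 days ≥ 45 days ✓; site Boise ✗ (not Lyon, Spokane, or Denver) → not eligible.
Volunteer Time Off — status part-time ✓; service 50 days < 5 years (≈1825 days) ✗ → not eligible.
Tuition Reimbursement — service 50 days < 90 days ✗ → not eligible.
Adoption Assistance — service 50 days ≥ 30 days ✓; rating 2 ≥ 2 ✓; site Boise ✓; grade G6 ≥ G4 ✓ → eligible.
Health Savings Account — service 50 days < 120 days ✗ → not eligible.

Adoption Assistance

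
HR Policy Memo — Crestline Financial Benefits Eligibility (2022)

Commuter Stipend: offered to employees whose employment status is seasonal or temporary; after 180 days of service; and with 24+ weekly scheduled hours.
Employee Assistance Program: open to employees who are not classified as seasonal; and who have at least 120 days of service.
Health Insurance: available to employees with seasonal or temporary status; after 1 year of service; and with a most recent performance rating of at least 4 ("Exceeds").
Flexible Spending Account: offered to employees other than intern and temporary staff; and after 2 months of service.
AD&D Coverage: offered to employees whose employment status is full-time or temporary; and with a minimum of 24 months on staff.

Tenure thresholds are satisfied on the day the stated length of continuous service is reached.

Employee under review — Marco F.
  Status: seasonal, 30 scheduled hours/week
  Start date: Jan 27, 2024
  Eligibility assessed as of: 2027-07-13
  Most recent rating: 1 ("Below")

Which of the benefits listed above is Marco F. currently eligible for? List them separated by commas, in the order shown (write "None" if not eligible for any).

Commuter Stipend, Flexible Spending Account

Service from Jan 27, 2024 to 2027-07-13: 1263 days.
Commuter Stipend — status seasonal ✓; service 1263 days ≥ 180 days ✓; 30 hrs/wk ≥ 24 ✓ → eligible.
Employee Assistance Program — status seasonal ✗ (excluded) → not eligible.
Health Insurance — status seasonal ✓; service 1263 days ≥ 1 year (≈365 days) ✓; rating 1 < 4 ✗ → not eligible.
Flexible Spending Account — status seasonal ✓ (not excluded); service 1263 days ≥ 2 months (≈60 days) ✓ → eligible.
AD&D Coverage — status seasonal ✗ (requires full-time or temporary) → not eligible.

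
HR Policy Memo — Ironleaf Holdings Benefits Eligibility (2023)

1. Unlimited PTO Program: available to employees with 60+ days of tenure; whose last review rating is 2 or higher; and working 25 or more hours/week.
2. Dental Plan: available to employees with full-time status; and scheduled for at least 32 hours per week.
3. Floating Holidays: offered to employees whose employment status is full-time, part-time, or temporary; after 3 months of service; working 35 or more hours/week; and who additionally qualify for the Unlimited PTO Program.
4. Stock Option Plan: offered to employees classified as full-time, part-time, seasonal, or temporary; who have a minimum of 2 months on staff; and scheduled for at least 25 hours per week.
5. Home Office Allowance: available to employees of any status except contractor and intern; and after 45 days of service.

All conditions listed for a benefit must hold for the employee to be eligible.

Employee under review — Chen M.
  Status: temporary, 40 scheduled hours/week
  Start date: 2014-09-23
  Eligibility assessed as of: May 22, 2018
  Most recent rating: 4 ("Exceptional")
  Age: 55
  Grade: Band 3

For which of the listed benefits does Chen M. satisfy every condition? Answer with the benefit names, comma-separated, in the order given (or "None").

Service from 2014-09-23 to May 22, 2018: 1337 days.
Unlimited PTO Program — service 1337 days ≥ 60 days ✓; rating 4 ≥ 2 ✓; 40 hrs/wk ≥ 25 ✓ → eligible.
Dental Plan — status temporary ✗ (requires full-time) → not eligible.
Floating Holidays — status temporary ✓; service 1337 days ≥ 3 months (≈90 days) ✓; 40 hrs/wk ≥ 35 ✓; eligible for Unlimited PTO Program ✓ → eligible.
Stock Option Plan — status temporary ✓; service 1337 days ≥ 2 months (≈60 days) ✓; 40 hrs/wk ≥ 25 ✓ → eligible.
Home Office Allowance — status temporary ✓ (not excluded); service 1337 days ≥ 45 days ✓ → eligible.

Unlimited PTO Program, Floating Holidays, Stock Option Plan, Home Office Allowance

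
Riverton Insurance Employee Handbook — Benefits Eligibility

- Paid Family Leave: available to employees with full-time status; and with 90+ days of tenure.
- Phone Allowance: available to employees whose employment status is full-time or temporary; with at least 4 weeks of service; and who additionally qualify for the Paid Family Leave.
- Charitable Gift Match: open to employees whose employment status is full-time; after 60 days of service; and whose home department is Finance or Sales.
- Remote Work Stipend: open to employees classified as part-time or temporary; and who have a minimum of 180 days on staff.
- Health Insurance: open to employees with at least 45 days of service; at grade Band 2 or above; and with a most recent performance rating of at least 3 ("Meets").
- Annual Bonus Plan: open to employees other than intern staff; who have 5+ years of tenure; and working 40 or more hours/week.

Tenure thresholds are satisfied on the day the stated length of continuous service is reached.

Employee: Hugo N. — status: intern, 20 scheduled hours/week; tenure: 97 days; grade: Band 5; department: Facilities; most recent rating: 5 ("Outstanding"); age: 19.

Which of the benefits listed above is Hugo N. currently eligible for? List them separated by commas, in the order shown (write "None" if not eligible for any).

Health Insurance

Paid Family Leave — status intern ✗ (requires full-time) → not eligible.
Phone Allowance — status intern ✗ (requires full-time or temporary) → not eligible.
Charitable Gift Match — status intern ✗ (requires full-time) → not eligible.
Remote Work Stipend — status intern ✗ (requires part-time or temporary) → not eligible.
Health Insurance — service 97 days ≥ 45 days ✓; grade Band 5 ≥ Band 2 ✓; rating 5 ≥ 3 ✓ → eligible.
Annual Bonus Plan — status intern ✗ (excluded) → not eligible.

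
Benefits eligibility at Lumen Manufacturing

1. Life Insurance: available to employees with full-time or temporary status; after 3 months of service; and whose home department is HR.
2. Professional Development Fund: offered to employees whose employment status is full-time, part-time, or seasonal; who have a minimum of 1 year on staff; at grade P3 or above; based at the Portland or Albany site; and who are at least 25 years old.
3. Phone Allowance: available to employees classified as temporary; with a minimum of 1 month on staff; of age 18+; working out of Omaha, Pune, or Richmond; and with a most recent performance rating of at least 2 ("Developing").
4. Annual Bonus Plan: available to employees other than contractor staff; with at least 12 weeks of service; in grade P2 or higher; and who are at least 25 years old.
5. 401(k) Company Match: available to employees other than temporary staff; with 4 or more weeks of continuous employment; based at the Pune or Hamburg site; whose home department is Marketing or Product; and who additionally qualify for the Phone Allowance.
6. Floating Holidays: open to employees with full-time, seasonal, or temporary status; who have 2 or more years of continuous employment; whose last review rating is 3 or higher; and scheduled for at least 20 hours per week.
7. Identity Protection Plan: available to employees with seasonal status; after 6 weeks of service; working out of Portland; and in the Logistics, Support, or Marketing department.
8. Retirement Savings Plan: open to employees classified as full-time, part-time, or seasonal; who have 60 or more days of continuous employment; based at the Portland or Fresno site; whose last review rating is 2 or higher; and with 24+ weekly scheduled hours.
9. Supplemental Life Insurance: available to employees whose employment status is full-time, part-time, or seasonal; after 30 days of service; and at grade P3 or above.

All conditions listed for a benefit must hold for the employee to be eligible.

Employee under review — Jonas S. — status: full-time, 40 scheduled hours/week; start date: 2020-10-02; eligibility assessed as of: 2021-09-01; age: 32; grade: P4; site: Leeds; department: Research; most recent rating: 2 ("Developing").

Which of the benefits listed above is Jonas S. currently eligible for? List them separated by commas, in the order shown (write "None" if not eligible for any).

Service from 2020-10-02 to 2021-09-01: 334 days.
Life Insurance — status full-time ✓; service 334 days ≥ 3 months (≈90 days) ✓; dept Research ✗ → not eligible.
Professional Development Fund — status full-time ✓; service 334 days < 1 year (≈365 days) ✗ → not eligible.
Phone Allowance — status full-time ✗ (requires temporary) → not eligible.
Annual Bonus Plan — status full-time ✓ (not excluded); service 334 days ≥ 12 weeks (≈84 days) ✓; grade P4 ≥ P2 ✓; age 32 ≥ 25 ✓ → eligible.
401(k) Company Match — status full-time ✓ (not excluded); service 334 days ≥ 4 weeks (≈28 days) ✓; site Leeds ✗ (not Pune or Hamburg) → not eligible.
Floating Holidays — status full-time ✓; service 334 days < 2 years (≈730 days) ✗ → not eligible.
Identity Protection Plan — status full-time ✗ (requires seasonal) → not eligible.
Retirement Savings Plan — status full-time ✓; service 334 days ≥ 60 days ✓; site Leeds ✗ (not Portland or Fresno) → not eligible.
Supplemental Life Insurance — status full-time ✓; service 334 days ≥ 30 days ✓; grade P4 ≥ P3 ✓ → eligible.

Annual Bonus Plan, Supplemental Life Insurance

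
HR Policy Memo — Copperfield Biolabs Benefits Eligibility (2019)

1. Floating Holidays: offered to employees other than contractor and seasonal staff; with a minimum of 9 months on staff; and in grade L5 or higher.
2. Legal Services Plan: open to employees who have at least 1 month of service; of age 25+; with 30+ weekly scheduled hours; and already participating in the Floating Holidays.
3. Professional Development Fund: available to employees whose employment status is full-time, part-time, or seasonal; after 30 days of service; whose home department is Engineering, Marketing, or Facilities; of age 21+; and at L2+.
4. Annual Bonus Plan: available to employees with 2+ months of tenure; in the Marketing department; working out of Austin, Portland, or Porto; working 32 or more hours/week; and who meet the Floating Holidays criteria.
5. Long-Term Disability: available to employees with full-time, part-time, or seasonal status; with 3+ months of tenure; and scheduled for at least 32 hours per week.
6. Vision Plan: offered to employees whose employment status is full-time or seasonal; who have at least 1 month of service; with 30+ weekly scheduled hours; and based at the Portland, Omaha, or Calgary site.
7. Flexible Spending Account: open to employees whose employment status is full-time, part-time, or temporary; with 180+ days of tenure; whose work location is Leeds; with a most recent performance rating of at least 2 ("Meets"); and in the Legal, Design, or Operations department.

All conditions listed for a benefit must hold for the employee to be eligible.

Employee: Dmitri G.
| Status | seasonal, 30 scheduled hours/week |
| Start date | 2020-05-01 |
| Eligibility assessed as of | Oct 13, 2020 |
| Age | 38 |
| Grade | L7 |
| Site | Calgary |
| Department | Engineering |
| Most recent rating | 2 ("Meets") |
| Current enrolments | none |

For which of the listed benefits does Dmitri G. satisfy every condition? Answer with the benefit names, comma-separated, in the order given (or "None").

Service from 2020-05-01 to Oct 13, 2020: 165 days.
Floating Holidays — status seasonal ✗ (excluded) → not eligible.
Legal Services Plan — service 165 days ≥ 1 month (≈30 days) ✓; age 38 ≥ 25 ✓; 30 hrs/wk ≥ 30 ✓; not enrolled in Floating Holidays ✗ → not eligible.
Professional Development Fund — status seasonal ✓; service 165 days ≥ 30 days ✓; dept Engineering ✓; age 38 ≥ 21 ✓; grade L7 ≥ L2 ✓ → eligible.
Annual Bonus Plan — service 165 days ≥ 2 months (≈60 days) ✓; dept Engineering ✗ → not eligible.
Long-Term Disability — status seasonal ✓; service 165 days ≥ 3 months (≈90 days) ✓; 30 hrs/wk < 32 ✗ → not eligible.
Vision Plan — status seasonal ✓; service 165 days ≥ 1 month (≈30 days) ✓; 30 hrs/wk ≥ 30 ✓; site Calgary ✓ → eligible.
Flexible Spending Account — status seasonal ✗ (requires full-time, part-time, or temporary) → not eligible.

Professional Development Fund, Vision Plan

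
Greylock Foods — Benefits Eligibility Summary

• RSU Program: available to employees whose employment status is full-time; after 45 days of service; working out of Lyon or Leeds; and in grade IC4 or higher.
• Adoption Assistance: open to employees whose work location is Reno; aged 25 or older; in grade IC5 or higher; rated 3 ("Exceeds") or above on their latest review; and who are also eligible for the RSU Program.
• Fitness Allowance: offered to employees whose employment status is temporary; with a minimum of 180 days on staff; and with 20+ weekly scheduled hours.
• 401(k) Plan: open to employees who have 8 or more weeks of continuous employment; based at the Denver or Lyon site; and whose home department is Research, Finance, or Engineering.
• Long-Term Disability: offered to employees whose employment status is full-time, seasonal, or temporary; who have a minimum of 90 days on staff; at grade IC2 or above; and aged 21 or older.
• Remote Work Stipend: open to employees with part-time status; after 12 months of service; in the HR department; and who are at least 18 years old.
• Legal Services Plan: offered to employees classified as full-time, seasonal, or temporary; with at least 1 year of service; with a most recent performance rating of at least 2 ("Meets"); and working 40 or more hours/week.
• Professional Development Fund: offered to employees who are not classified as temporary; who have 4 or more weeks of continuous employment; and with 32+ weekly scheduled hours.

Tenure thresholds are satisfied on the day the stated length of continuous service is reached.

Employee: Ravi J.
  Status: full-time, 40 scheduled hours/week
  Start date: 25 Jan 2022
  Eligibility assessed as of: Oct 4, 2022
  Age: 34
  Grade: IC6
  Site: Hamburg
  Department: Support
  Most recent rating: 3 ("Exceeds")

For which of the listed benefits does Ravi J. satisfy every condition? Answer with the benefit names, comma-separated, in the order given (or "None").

Long-Term Disability, Professional Development Fund

Service from 25 Jan 2022 to Oct 4, 2022: 252 days.
RSU Program — status full-time ✓; service 252 days ≥ 45 days ✓; site Hamburg ✗ (not Lyon or Leeds) → not eligible.
Adoption Assistance — site Hamburg ✗ (not Reno) → not eligible.
Fitness Allowance — status full-time ✗ (requires temporary) → not eligible.
401(k) Plan — service 252 days ≥ 8 weeks (≈56 days) ✓; site Hamburg ✗ (not Denver or Lyon) → not eligible.
Long-Term Disability — status full-time ✓; service 252 days ≥ 90 days ✓; grade IC6 ≥ IC2 ✓; age 34 ≥ 21 ✓ → eligible.
Remote Work Stipend — status full-time ✗ (requires part-time) → not eligible.
Legal Services Plan — status full-time ✓; service 252 days < 1 year (≈365 days) ✗ → not eligible.
Professional Development Fund — status full-time ✓ (not excluded); service 252 days ≥ 4 weeks (≈28 days) ✓; 40 hrs/wk ≥ 32 ✓ → eligible.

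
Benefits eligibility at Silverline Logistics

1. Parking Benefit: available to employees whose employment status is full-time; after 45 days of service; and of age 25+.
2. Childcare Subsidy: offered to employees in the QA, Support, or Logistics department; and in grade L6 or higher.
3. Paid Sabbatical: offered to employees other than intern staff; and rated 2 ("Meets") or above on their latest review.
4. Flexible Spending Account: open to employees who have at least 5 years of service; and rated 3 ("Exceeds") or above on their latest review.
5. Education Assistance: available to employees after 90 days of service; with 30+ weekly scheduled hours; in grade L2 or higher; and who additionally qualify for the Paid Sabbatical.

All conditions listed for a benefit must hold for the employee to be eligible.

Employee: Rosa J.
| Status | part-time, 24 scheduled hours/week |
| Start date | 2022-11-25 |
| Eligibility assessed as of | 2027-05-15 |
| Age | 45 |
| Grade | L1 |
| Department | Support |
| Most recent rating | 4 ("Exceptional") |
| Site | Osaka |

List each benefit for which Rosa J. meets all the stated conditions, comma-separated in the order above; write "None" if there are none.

Paid Sabbatical

Service from 2022-11-25 to 2027-05-15: 1632 days.
Parking Benefit — status part-time ✗ (requires full-time) → not eligible.
Childcare Subsidy — dept Support ✓; grade L1 < L6 ✗ → not eligible.
Paid Sabbatical — status part-time ✓ (not excluded); rating 4 ≥ 2 ✓ → eligible.
Flexible Spending Account — service 1632 days < 5 years (≈1825 days) ✗ → not eligible.
Education Assistance — service 1632 days ≥ 90 days ✓; 24 hrs/wk < 30 ✗ → not eligible.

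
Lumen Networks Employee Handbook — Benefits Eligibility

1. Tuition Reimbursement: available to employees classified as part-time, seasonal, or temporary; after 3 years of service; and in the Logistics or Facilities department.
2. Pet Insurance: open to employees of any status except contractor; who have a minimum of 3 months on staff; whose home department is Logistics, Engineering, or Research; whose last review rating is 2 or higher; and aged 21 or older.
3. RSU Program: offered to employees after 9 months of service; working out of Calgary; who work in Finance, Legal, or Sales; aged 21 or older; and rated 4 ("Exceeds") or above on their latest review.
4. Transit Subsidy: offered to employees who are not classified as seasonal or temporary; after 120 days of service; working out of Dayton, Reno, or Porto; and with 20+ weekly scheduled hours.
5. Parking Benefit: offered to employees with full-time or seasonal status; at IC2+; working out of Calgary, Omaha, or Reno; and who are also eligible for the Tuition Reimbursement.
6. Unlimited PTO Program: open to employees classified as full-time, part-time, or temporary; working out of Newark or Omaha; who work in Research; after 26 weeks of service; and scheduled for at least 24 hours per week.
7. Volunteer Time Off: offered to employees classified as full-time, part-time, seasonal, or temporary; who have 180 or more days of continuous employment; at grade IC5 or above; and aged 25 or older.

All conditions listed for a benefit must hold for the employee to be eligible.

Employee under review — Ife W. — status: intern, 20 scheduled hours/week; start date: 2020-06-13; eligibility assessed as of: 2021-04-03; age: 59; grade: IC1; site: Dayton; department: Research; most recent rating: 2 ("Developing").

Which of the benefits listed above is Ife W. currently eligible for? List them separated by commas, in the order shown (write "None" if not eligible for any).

Pet Insurance, Transit Subsidy

Service from 2020-06-13 to 2021-04-03: 294 days.
Tuition Reimbursement — status intern ✗ (requires part-time, seasonal, or temporary) → not eligible.
Pet Insurance — status intern ✓ (not excluded); service 294 days ≥ 3 months (≈90 days) ✓; dept Research ✓; rating 2 ≥ 2 ✓; age 59 ≥ 21 ✓ → eligible.
RSU Program — service 294 days ≥ 9 months (≈270 days) ✓; site Dayton ✗ (not Calgary) → not eligible.
Transit Subsidy — status intern ✓ (not excluded); service 294 days ≥ 120 days ✓; site Dayton ✓; 20 hrs/wk ≥ 20 ✓ → eligible.
Parking Benefit — status intern ✗ (requires full-time or seasonal) → not eligible.
Unlimited PTO Program — status intern ✗ (requires full-time, part-time, or temporary) → not eligible.
Volunteer Time Off — status intern ✗ (requires full-time, part-time, seasonal, or temporary) → not eligible.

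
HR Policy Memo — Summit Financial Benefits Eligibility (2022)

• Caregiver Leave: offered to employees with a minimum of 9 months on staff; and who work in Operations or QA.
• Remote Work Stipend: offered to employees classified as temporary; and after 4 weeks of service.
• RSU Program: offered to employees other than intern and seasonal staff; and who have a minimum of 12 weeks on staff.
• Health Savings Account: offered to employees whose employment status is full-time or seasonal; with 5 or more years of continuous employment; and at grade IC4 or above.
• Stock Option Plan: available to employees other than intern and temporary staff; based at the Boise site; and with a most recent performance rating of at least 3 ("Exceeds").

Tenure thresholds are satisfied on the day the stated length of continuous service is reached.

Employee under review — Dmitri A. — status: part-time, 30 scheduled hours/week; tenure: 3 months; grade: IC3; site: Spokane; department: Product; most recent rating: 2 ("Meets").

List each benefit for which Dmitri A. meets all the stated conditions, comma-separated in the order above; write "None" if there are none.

Caregiver Leave — service 3 months < 9 months ✗ → not eligible.
Remote Work Stipend — status part-time ✗ (requires temporary) → not eligible.
RSU Program — status part-time ✓ (not excluded); service 3 months ≥ 12 weeks (≈84 days) ✓ → eligible.
Health Savings Account — status part-time ✗ (requires full-time or seasonal) → not eligible.
Stock Option Plan — status part-time ✓ (not excluded); site Spokane ✗ (not Boise) → not eligible.

RSU Program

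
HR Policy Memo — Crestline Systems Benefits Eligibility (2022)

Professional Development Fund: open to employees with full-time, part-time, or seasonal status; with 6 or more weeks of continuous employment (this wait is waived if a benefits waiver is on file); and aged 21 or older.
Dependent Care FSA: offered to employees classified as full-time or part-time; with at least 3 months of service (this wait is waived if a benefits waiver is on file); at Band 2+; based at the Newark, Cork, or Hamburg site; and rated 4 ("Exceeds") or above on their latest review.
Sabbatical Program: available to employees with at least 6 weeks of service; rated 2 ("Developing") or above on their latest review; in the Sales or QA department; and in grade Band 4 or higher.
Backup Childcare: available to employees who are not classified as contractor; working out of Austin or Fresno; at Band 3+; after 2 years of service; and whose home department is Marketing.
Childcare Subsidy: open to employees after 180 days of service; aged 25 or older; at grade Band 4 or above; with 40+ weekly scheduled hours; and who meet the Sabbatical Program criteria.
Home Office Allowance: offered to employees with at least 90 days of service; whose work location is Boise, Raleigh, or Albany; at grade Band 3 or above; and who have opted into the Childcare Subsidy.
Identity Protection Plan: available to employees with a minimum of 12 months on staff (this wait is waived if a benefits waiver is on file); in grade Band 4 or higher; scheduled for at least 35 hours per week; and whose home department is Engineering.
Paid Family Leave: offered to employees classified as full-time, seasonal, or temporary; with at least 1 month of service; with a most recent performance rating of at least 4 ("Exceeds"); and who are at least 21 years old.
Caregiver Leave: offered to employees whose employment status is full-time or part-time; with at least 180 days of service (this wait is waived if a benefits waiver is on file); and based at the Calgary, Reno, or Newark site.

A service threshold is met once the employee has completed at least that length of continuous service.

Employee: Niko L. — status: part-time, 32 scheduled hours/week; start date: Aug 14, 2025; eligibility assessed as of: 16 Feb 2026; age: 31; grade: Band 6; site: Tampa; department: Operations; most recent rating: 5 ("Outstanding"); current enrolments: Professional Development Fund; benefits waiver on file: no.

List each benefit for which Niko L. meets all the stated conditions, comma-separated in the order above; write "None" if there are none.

Service from Aug 14, 2025 to 16 Feb 2026: 186 days.
Professional Development Fund — status part-time ✓; no waiver, service 186 days ≥ 6 weeks (≈42 days) ✓; age 31 ≥ 21 ✓ → eligible.
Dependent Care FSA — status part-time ✓; no waiver, service 186 days ≥ 3 months (≈90 days) ✓; grade Band 6 ≥ Band 2 ✓; site Tampa ✗ (not Newark, Cork, or Hamburg) → not eligible.
Sabbatical Program — service 186 days ≥ 6 weeks (≈42 days) ✓; rating 5 ≥ 2 ✓; dept Operations ✗ → not eligible.
Backup Childcare — status part-time ✓ (not excluded); site Tampa ✗ (not Austin or Fresno) → not eligible.
Childcare Subsidy — service 186 days ≥ 180 days ✓; age 31 ≥ 25 ✓; grade Band 6 ≥ Band 4 ✓; 32 hrs/wk < 40 ✗ → not eligible.
Home Office Allowance — service 186 days ≥ 90 days ✓; site Tampa ✗ (not Boise, Raleigh, or Albany) → not eligible.
Identity Protection Plan — no waiver, service 186 days < 12 months (≈360 days) ✗ → not eligible.
Paid Family Leave — status part-time ✗ (requires full-time, seasonal, or temporary) → not eligible.
Caregiver Leave — status part-time ✓; no waiver, service 186 days ≥ 180 days ✓; site Tampa ✗ (not Calgary, Reno, or Newark) → not eligible.

Professional Development Fund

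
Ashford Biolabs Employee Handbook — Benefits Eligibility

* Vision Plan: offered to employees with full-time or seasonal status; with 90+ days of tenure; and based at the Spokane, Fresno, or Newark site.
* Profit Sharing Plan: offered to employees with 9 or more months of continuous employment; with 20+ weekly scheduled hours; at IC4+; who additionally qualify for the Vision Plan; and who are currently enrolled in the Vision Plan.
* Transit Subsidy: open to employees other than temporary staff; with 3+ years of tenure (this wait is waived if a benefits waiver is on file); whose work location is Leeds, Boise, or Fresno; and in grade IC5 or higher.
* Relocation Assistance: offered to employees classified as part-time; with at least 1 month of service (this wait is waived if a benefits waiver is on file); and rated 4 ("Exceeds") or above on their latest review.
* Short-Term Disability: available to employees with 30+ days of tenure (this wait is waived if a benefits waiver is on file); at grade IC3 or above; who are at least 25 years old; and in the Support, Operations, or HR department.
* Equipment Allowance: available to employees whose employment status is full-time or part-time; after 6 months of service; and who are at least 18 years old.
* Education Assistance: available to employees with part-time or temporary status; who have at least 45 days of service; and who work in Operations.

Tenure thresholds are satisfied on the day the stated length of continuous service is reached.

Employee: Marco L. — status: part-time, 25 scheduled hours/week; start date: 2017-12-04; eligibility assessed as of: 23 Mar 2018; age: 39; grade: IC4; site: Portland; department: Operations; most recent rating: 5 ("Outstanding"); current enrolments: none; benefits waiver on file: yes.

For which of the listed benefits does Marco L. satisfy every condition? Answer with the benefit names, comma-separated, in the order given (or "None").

Relocation Assistance, Short-Term Disability, Education Assistance

Service from 2017-12-04 to 23 Mar 2018: 109 days.
Vision Plan — status part-time ✗ (requires full-time or seasonal) → not eligible.
Profit Sharing Plan — service 109 days < 9 months (≈270 days) ✗ → not eligible.
Transit Subsidy — status part-time ✓ (not excluded); benefits waiver on file ✓; site Portland ✗ (not Leeds, Boise, or Fresno) → not eligible.
Relocation Assistance — status part-time ✓; benefits waiver on file ✓; rating 5 ≥ 4 ✓ → eligible.
Short-Term Disability — benefits waiver on file ✓; grade IC4 ≥ IC3 ✓; age 39 ≥ 25 ✓; dept Operations ✓ → eligible.
Equipment Allowance — status part-time ✓; service 109 days < 6 months (≈180 days) ✗ → not eligible.
Education Assistance — status part-time ✓; service 109 days ≥ 45 days ✓; dept Operations ✓ → eligible.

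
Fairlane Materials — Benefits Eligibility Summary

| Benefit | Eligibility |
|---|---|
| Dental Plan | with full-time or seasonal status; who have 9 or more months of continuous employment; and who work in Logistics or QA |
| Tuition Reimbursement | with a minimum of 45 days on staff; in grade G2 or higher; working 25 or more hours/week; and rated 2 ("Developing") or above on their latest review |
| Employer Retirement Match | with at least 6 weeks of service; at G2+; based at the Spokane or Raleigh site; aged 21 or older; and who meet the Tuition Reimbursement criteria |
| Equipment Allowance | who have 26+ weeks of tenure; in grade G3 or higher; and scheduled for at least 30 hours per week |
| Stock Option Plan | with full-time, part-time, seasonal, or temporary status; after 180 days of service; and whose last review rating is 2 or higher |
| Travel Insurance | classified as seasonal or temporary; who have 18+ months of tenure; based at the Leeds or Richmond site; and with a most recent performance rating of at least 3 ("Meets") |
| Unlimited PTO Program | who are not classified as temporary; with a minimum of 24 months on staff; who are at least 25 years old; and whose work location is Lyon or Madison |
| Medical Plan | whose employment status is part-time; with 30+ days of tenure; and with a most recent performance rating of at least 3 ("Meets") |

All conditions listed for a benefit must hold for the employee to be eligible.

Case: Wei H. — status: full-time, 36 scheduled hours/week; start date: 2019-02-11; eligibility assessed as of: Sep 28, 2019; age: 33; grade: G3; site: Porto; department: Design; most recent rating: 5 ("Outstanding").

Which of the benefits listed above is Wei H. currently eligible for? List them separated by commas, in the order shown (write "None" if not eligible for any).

Service from 2019-02-11 to Sep 28, 2019: 229 days.
Dental Plan — status full-time ✓; service 229 days < 9 months (≈270 days) ✗ → not eligible.
Tuition Reimbursement — service 229 days ≥ 45 days ✓; grade G3 ≥ G2 ✓; 36 hrs/wk ≥ 25 ✓; rating 5 ≥ 2 ✓ → eligible.
Employer Retirement Match — service 229 days ≥ 6 weeks (≈42 days) ✓; grade G3 ≥ G2 ✓; site Porto ✗ (not Spokane or Raleigh) → not eligible.
Equipment Allowance — service 229 days ≥ 26 weeks (≈182 days) ✓; grade G3 ≥ G3 ✓; 36 hrs/wk ≥ 30 ✓ → eligible.
Stock Option Plan — status full-time ✓; service 229 days ≥ 180 days ✓; rating 5 ≥ 2 ✓ → eligible.
Travel Insurance — status full-time ✗ (requires seasonal or temporary) → not eligible.
Unlimited PTO Program — status full-time ✓ (not excluded); service 229 days < 24 months (≈720 days) ✗ → not eligible.
Medical Plan — status full-time ✗ (requires part-time) → not eligible.

Tuition Reimbursement, Equipment Allowance, Stock Option Plan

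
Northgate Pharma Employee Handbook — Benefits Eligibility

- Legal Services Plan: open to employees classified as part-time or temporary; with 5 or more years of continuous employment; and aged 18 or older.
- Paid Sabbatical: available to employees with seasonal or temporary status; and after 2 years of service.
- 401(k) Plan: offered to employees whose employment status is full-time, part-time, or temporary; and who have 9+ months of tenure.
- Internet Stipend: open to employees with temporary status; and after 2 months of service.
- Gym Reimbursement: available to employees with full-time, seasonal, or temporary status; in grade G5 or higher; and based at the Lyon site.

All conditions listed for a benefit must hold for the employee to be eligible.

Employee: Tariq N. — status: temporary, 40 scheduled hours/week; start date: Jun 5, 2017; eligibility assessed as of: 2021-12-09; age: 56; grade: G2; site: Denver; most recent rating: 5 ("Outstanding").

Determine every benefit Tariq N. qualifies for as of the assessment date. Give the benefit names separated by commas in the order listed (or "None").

Service from Jun 5, 2017 to 2021-12-09: 1648 days.
Legal Services Plan — status temporary ✓; service 1648 days < 5 years (≈1825 days) ✗ → not eligible.
Paid Sabbatical — status temporary ✓; service 1648 days ≥ 2 years (≈730 days) ✓ → eligible.
401(k) Plan — status temporary ✓; service 1648 days ≥ 9 months (≈270 days) ✓ → eligible.
Internet Stipend — status temporary ✓; service 1648 days ≥ 2 months (≈60 days) ✓ → eligible.
Gym Reimbursement — status temporary ✓; grade G2 < G5 ✗ → not eligible.

Paid Sabbatical, 401(k) Plan, Internet Stipend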